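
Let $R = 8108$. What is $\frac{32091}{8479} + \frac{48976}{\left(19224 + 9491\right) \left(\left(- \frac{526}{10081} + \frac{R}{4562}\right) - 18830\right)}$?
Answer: $\frac{3270101824604256463}{864038422757825435} \approx 3.7847$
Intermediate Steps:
$\frac{32091}{8479} + \frac{48976}{\left(19224 + 9491\right) \left(\left(- \frac{526}{10081} + \frac{R}{4562}\right) - 18830\right)} = \frac{32091}{8479} + \frac{48976}{\left(19224 + 9491\right) \left(\left(- \frac{526}{10081} + \frac{8108}{4562}\right) - 18830\right)} = 32091 \cdot \frac{1}{8479} + \frac{48976}{28715 \left(\left(\left(-526\right) \frac{1}{10081} + 8108 \cdot \frac{1}{4562}\right) - 18830\right)} = \frac{32091}{8479} + \frac{48976}{28715 \left(\left(- \frac{526}{10081} + \frac{4054}{2281}\right) - 18830\right)} = \frac{32091}{8479} + \frac{48976}{28715 \left(\frac{39668568}{22994761} - 18830\right)} = \frac{32091}{8479} + \frac{48976}{28715 \left(- \frac{432951681062}{22994761}\right)} = \frac{32091}{8479} + \frac{48976}{- \frac{12432207521695330}{22994761}} = \frac{32091}{8479} + 48976 \left(- \frac{22994761}{12432207521695330}\right) = \frac{32091}{8479} - \frac{563095707368}{6216103760847665} = \frac{3270101824604256463}{864038422757825435}$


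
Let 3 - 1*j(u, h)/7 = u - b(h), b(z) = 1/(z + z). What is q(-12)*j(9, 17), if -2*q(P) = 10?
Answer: 7105/34 ≈ 208.97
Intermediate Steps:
b(z) = 1/(2*z)
j(u, h) = 21 - 7*u + 7/(2*h) (j(u, h) = 21 - 7*(u - 1/(2*h)) = 21 + (-7*u + 7/(2*h)) = 21 - 7*u + 7/(2*h))
q(P) = -5 (q(P) = -½*10 = -5)
q(-12)*j(9, 17) = -5*(21 - 7*9 + (7/2)/17) = -5*(21 - 63 + (7/2)*(1/17)) = -5*(21 - 63 + 7/34) = -5*(-1421/34) = 7105/34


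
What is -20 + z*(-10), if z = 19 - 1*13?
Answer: -80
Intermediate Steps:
z = 6 (z = 19 - 13 = 6)
-20 + z*(-10) = -20 + 6*(-10) = -20 - 60 = -80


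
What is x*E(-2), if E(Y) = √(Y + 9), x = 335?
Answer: 335*√7 ≈ 886.33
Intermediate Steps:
E(Y) = √(9 + Y)
x*E(-2) = 335*√(9 - 2) = 335*√7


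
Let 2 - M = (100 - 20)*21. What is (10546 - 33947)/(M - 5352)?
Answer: 23401/7030 ≈ 3.3287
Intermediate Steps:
M = -1678 (M = 2 - (100 - 20)*21 = 2 - 80*21 = 2 - 1*1680 = 2 - 1680 = -1678)
(10546 - 33947)/(M - 5352) = (10546 - 33947)/(-1678 - 5352) = -23401/(-7030) = -23401*(-1/7030) = 23401/7030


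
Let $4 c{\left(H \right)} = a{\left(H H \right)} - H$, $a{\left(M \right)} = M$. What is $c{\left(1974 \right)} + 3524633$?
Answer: $\frac{8996617}{2} \approx 4.4983 \cdot 10^{6}$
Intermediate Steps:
$c{\left(H \right)} = - \frac{H}{4} + \frac{H^{2}}{4}$ ($c{\left(H \right)} = \frac{H H - H}{4} = \frac{H^{2} - H}{4} = - \frac{H}{4} + \frac{H^{2}}{4}$)
$c{\left(1974 \right)} + 3524633 = \frac{1}{4} \cdot 1974 \left(-1 + 1974\right) + 3524633 = \frac{1}{4} \cdot 1974 \cdot 1973 + 3524633 = \frac{1947351}{2} + 3524633 = \frac{8996617}{2}$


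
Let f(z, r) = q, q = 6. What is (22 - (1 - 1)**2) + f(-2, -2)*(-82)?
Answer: -470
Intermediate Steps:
f(z, r) = 6
(22 - (1 - 1)**2) + f(-2, -2)*(-82) = (22 - (1 - 1)**2) + 6*(-82) = (22 - 1*0**2) - 492 = (22 - 1*0) - 492 = (22 + 0) - 492 = 22 - 492 = -470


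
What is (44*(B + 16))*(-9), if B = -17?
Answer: 396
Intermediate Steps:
(44*(B + 16))*(-9) = (44*(-17 + 16))*(-9) = (44*(-1))*(-9) = -44*(-9) = 396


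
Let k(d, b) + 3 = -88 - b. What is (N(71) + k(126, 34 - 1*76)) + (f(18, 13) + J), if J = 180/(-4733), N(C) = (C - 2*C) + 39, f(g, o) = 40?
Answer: -194233/4733 ≈ -41.038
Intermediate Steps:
N(C) = 39 - C (N(C) = -C + 39 = 39 - C)
J = -180/4733 (J = 180*(-1/4733) = -180/4733 ≈ -0.038031)
k(d, b) = -91 - b (k(d, b) = -3 + (-88 - b) = -91 - b)
(N(71) + k(126, 34 - 1*76)) + (f(18, 13) + J) = ((39 - 1*71) + (-91 - (34 - 1*76))) + (40 - 180/4733) = ((39 - 71) + (-91 - (34 - 76))) + 189140/4733 = (-32 + (-91 - 1*(-42))) + 189140/4733 = (-32 + (-91 + 42)) + 189140/4733 = (-32 - 49) + 189140/4733 = -81 + 189140/4733 = -194233/4733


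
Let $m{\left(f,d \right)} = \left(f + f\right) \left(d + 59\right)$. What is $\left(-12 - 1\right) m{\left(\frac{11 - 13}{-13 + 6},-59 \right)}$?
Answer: $0$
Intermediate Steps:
$m{\left(f,d \right)} = 2 f \left(59 + d\right)$
$\left(-12 - 1\right) m{\left(\frac{11 - 13}{-13 + 6},-59 \right)} = \left(-12 - 1\right) 2 \frac{11 - 13}{-13 + 6} \left(59 - 59\right) = - 13 \cdot 2 \left(- \frac{2}{-7}\right) 0 = - 13 \cdot 2 \left(\left(-2\right) \left(- \frac{1}{7}\right)\right) 0 = - 13 \cdot 2 \cdot \frac{2}{7} \cdot 0 = \left(-13\right) 0 = 0$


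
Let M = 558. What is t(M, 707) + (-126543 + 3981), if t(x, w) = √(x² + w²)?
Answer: -122562 + √811213 ≈ -1.2166e+5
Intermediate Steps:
t(x, w) = √(w² + x²)
t(M, 707) + (-126543 + 3981) = √(707² + 558²) + (-126543 + 3981) = √(499849 + 311364) - 122562 = √811213 - 122562 = -122562 + √811213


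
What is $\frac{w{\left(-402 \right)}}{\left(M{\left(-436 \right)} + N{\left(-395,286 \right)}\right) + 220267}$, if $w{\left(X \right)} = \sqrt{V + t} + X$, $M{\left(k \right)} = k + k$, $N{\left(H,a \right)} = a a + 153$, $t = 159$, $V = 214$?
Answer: $- \frac{67}{50224} + \frac{\sqrt{373}}{301344} \approx -0.0012699$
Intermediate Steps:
$N{\left(H,a \right)} = 153 + a^{2}$ ($N{\left(H,a \right)} = a^{2} + 153 = 153 + a^{2}$)
$M{\left(k \right)} = 2 k$
$w{\left(X \right)} = X + \sqrt{373}$ ($w{\left(X \right)} = \sqrt{214 + 159} + X = \sqrt{373} + X = X + \sqrt{373}$)
$\frac{w{\left(-402 \right)}}{\left(M{\left(-436 \right)} + N{\left(-395,286 \right)}\right) + 220267} = \frac{-402 + \sqrt{373}}{\left(2 \left(-436\right) + \left(153 + 286^{2}\right)\right) + 220267} = \frac{-402 + \sqrt{373}}{\left(-872 + \left(153 + 81796\right)\right) + 220267} = \frac{-402 + \sqrt{373}}{\left(-872 + 81949\right) + 220267} = \frac{-402 + \sqrt{373}}{81077 + 220267} = \frac{-402 + \sqrt{373}}{301344} = \left(-402 + \sqrt{373}\right) \frac{1}{301344} = - \frac{67}{50224} + \frac{\sqrt{373}}{301344}$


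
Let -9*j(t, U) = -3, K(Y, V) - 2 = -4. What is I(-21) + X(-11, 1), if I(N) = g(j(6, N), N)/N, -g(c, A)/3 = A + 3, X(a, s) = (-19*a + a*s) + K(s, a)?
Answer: 1354/7 ≈ 193.43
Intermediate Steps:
K(Y, V) = -2 (K(Y, V) = 2 - 4 = -2)
j(t, U) = 1/3 (j(t, U) = -1/9*(-3) = 1/3)
X(a, s) = -2 - 19*a + a*s (X(a, s) = (-19*a + a*s) - 2 = -2 - 19*a + a*s)
g(c, A) = -9 - 3*A (g(c, A) = -3*(A + 3) = -3*(3 + A) = -9 - 3*A)
I(N) = (-9 - 3*N)/N
I(-21) + X(-11, 1) = (-3 - 9/(-21)) + (-2 - 19*(-11) - 11*1) = (-3 - 9*(-1/21)) + (-2 + 209 - 11) = (-3 + 3/7) + 196 = -18/7 + 196 = 1354/7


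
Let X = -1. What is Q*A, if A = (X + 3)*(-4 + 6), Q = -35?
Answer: -140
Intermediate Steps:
A = 4 (A = (-1 + 3)*(-4 + 6) = 2*2 = 4)
Q*A = -35*4 = -140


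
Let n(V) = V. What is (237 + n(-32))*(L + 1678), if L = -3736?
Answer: -421890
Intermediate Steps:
(237 + n(-32))*(L + 1678) = (237 - 32)*(-3736 + 1678) = 205*(-2058) = -421890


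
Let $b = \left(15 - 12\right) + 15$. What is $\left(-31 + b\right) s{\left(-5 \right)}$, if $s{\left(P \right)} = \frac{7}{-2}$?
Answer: $\frac{91}{2} \approx 45.5$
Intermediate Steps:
$s{\left(P \right)} = - \frac{7}{2}$ ($s{\left(P \right)} = 7 \left(- \frac{1}{2}\right) = - \frac{7}{2}$)
$b = 18$ ($b = 3 + 15 = 18$)
$\left(-31 + b\right) s{\left(-5 \right)} = \left(-31 + 18\right) \left(- \frac{7}{2}\right) = \left(-13\right) \left(- \frac{7}{2}\right) = \frac{91}{2}$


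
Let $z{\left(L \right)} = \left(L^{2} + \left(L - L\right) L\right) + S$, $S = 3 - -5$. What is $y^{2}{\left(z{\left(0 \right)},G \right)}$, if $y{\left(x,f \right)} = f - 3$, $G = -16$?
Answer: $361$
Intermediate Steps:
$S = 8$ ($S = 3 + 5 = 8$)
$z{\left(L \right)} = 8 + L^{2}$ ($z{\left(L \right)} = \left(L^{2} + \left(L - L\right) L\right) + 8 = \left(L^{2} + 0 L\right) + 8 = \left(L^{2} + 0\right) + 8 = L^{2} + 8 = 8 + L^{2}$)
$y{\left(x,f \right)} = -3 + f$ ($y{\left(x,f \right)} = f - 3 = -3 + f$)
$y^{2}{\left(z{\left(0 \right)},G \right)} = \left(-3 - 16\right)^{2} = \left(-19\right)^{2} = 361$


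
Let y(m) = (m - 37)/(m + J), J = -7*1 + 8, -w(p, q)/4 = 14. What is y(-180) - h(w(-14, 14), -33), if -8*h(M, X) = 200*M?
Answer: -250383/179 ≈ -1398.8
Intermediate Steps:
w(p, q) = -56 (w(p, q) = -4*14 = -56)
J = 1 (J = -7 + 8 = 1)
y(m) = (-37 + m)/(1 + m) (y(m) = (m - 37)/(m + 1) = (-37 + m)/(1 + m))
h(M, X) = -25*M
y(-180) - h(w(-14, 14), -33) = (-37 - 180)/(1 - 180) - (-25)*(-56) = -217/(-179) - 1*1400 = -1/179*(-217) - 1400 = 217/179 - 1400 = -250383/179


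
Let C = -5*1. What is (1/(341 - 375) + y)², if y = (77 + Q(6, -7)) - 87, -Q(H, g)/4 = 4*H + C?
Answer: 8555625/1156 ≈ 7401.1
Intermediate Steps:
C = -5
Q(H, g) = 20 - 16*H (Q(H, g) = -4*(4*H - 5) = -4*(-5 + 4*H) = 20 - 16*H)
y = -86 (y = (77 + (20 - 16*6)) - 87 = (77 + (20 - 96)) - 87 = (77 - 76) - 87 = 1 - 87 = -86)
(1/(341 - 375) + y)² = (1/(341 - 375) - 86)² = (1/(-34) - 86)² = (-1/34 - 86)² = (-2925/34)² = 8555625/1156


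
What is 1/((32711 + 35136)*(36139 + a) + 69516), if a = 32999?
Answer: 1/4690875402 ≈ 2.1318e-10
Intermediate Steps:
1/((32711 + 35136)*(36139 + a) + 69516) = 1/((32711 + 35136)*(36139 + 32999) + 69516) = 1/(67847*69138 + 69516) = 1/(4690805886 + 69516) = 1/4690875402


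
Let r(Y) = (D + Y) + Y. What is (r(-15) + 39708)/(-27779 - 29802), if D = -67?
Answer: -39611/57581 ≈ -0.68792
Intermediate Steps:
r(Y) = -67 + 2*Y (r(Y) = (-67 + Y) + Y = -67 + 2*Y)
(r(-15) + 39708)/(-27779 - 29802) = ((-67 + 2*(-15)) + 39708)/(-27779 - 29802) = ((-67 - 30) + 39708)/(-57581) = (-97 + 39708)*(-1/57581) = 39611*(-1/57581) = -39611/57581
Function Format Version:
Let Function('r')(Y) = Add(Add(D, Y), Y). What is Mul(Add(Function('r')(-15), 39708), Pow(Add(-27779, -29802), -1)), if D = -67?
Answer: Rational(-39611, 57581) ≈ -0.68792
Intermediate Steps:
Function('r')(Y) = Add(-67, Mul(2, Y)) (Function('r')(Y) = Add(Add(-67, Y), Y) = Add(-67, Mul(2, Y)))
Mul(Add(Function('r')(-15), 39708), Pow(Add(-27779, -29802), -1)) = Mul(Add(Add(-67, Mul(2, -15)), 39708), Pow(Add(-27779, -29802), -1)) = Mul(Add(Add(-67, -30), 39708), Pow(-57581, -1)) = Mul(Add(-97, 39708), Rational(-1, 57581)) = Mul(39611, Rational(-1, 57581)) = Rational(-39611, 57581)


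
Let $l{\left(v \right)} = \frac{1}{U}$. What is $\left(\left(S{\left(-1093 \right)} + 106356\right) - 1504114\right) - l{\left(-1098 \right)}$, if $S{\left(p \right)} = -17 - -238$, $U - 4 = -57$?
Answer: $- \frac{74069460}{53} \approx -1.3975 \cdot 10^{6}$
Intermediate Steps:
$U = -53$ ($U = 4 - 57 = -53$)
$S{\left(p \right)} = 221$ ($S{\left(p \right)} = -17 + 238 = 221$)
$l{\left(v \right)} = - \frac{1}{53}$ ($l{\left(v \right)} = \frac{1}{-53} = - \frac{1}{53}$)
$\left(\left(S{\left(-1093 \right)} + 106356\right) - 1504114\right) - l{\left(-1098 \right)} = \left(\left(221 + 106356\right) - 1504114\right) - - \frac{1}{53} = \left(106577 - 1504114\right) + \frac{1}{53} = -1397537 + \frac{1}{53} = - \frac{74069460}{53}$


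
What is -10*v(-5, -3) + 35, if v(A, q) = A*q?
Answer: -115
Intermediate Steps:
-10*v(-5, -3) + 35 = -(-50)*(-3) + 35 = -10*15 + 35 = -150 + 35 = -115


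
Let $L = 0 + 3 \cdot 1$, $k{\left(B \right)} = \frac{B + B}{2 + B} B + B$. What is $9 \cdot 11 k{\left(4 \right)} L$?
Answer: $2772$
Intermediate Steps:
$k{\left(B \right)} = B + \frac{2 B^{2}}{2 + B}$ ($k{\left(B \right)} = \frac{2 B}{2 + B} B + B = \frac{2 B^{2}}{2 + B} + B = B + \frac{2 B^{2}}{2 + B}$)
$L = 3$ ($L = 0 + 3 = 3$)
$9 \cdot 11 k{\left(4 \right)} L = 9 \cdot 11 \frac{4 \left(2 + 3 \cdot 4\right)}{2 + 4} \cdot 3 = 99 \frac{4 \left(2 + 12\right)}{6} \cdot 3 = 99 \cdot 4 \cdot \frac{1}{6} \cdot 14 \cdot 3 = 99 \cdot \frac{28}{3} \cdot 3 = 924 \cdot 3 = 2772$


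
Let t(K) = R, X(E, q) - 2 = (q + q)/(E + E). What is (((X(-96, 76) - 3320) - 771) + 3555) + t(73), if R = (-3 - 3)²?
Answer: -11971/24 ≈ -498.79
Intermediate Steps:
X(E, q) = 2 + q/E (X(E, q) = 2 + (q + q)/(E + E) = 2 + (2*q)/((2*E)) = 2 + (2*q)*(1/(2*E)) = 2 + q/E)
R = 36 (R = (-6)² = 36)
t(K) = 36
(((X(-96, 76) - 3320) - 771) + 3555) + t(73) = ((((2 + 76/(-96)) - 3320) - 771) + 3555) + 36 = ((((2 + 76*(-1/96)) - 3320) - 771) + 3555) + 36 = ((((2 - 19/24) - 3320) - 771) + 3555) + 36 = (((29/24 - 3320) - 771) + 3555) + 36 = ((-79651/24 - 771) + 3555) + 36 = (-98155/24 + 3555) + 36 = -12835/24 + 36 = -11971/24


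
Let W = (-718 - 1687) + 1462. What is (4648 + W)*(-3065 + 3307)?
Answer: 896610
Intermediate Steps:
W = -943 (W = -2405 + 1462 = -943)
(4648 + W)*(-3065 + 3307) = (4648 - 943)*(-3065 + 3307) = 3705*242 = 896610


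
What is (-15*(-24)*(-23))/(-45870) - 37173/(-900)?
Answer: 19028639/458700 ≈ 41.484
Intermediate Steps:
(-15*(-24)*(-23))/(-45870) - 37173/(-900) = (360*(-23))*(-1/45870) - 37173*(-1/900) = -8280*(-1/45870) + 12391/300 = 276/1529 + 12391/300 = 19028639/458700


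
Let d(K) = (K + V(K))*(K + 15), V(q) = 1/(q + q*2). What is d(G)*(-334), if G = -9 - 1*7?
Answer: -128423/24 ≈ -5351.0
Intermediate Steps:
G = -16 (G = -9 - 7 = -16)
V(q) = 1/(3*q) (V(q) = 1/(q + 2*q) = 1/(3*q))
d(K) = (15 + K)*(K + 1/(3*K)) (d(K) = (K + 1/(3*K))*(K + 15) = (K + 1/(3*K))*(15 + K) = (15 + K)*(K + 1/(3*K)))
d(G)*(-334) = (1/3 + (-16)**2 + 5/(-16) + 15*(-16))*(-334) = (1/3 + 256 + 5*(-1/16) - 240)*(-334) = (1/3 + 256 - 5/16 - 240)*(-334) = (769/48)*(-334) = -128423/24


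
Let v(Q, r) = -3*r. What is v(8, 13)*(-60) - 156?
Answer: 2184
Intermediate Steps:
v(8, 13)*(-60) - 156 = -3*13*(-60) - 156 = -39*(-60) - 156 = 2340 - 156 = 2184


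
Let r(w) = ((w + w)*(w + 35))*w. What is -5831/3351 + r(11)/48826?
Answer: -123700537/81807963 ≈ -1.5121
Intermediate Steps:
r(w) = 2*w**2*(35 + w) (r(w) = ((2*w)*(35 + w))*w = (2*w*(35 + w))*w = 2*w**2*(35 + w))
-5831/3351 + r(11)/48826 = -5831/3351 + (2*11**2*(35 + 11))/48826 = -5831*1/3351 + (2*121*46)*(1/48826) = -5831/3351 + 11132*(1/48826) = -5831/3351 + 5566/24413 = -123700537/81807963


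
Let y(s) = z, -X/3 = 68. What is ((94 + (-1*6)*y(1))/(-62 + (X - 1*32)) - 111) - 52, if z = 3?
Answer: -24325/149 ≈ -163.26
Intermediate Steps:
X = -204 (X = -3*68 = -204)
y(s) = 3
((94 + (-1*6)*y(1))/(-62 + (X - 1*32)) - 111) - 52 = ((94 - 1*6*3)/(-62 + (-204 - 1*32)) - 111) - 52 = ((94 - 6*3)/(-62 + (-204 - 32)) - 111) - 52 = ((94 - 18)/(-62 - 236) - 111) - 52 = (76/(-298) - 111) - 52 = (76*(-1/298) - 111) - 52 = (-38/149 - 111) - 52 = -16577/149 - 52 = -24325/149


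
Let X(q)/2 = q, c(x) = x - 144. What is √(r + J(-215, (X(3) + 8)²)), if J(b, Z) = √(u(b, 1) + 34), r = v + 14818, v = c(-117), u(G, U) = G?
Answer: √(14557 + I*√181) ≈ 120.65 + 0.0558*I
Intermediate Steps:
c(x) = -144 + x
v = -261 (v = -144 - 117 = -261)
X(q) = 2*q
r = 14557 (r = -261 + 14818 = 14557)
J(b, Z) = √(34 + b) (J(b, Z) = √(b + 34) = √(34 + b))
√(r + J(-215, (X(3) + 8)²)) = √(14557 + √(34 - 215)) = √(14557 + √(-181)) = √(14557 + I*√181)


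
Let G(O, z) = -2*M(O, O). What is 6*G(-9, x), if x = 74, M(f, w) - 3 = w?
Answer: 72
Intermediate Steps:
M(f, w) = 3 + w
G(O, z) = -6 - 2*O (G(O, z) = -2*(3 + O) = -6 - 2*O)
6*G(-9, x) = 6*(-6 - 2*(-9)) = 6*(-6 + 18) = 6*12 = 72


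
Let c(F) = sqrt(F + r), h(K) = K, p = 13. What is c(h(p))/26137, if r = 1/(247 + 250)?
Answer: 3*sqrt(356846)/12990089 ≈ 0.00013796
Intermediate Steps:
r = 1/497 ≈ 0.0020121
c(F) = sqrt(1/497 + F) (c(F) = sqrt(F + 1/497) = sqrt(1/497 + F))
c(h(p))/26137 = (sqrt(497 + 247009*13)/497)/26137 = (sqrt(497 + 3211117)/497)*(1/26137) = (sqrt(3211614)/497)*(1/26137) = ((3*sqrt(356846))/497)*(1/26137) = (3*sqrt(356846)/497)*(1/26137) = 3*sqrt(356846)/12990089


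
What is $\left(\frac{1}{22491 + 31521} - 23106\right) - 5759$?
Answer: $- \frac{1559056379}{54012} \approx -28865.0$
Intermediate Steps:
$\left(\frac{1}{22491 + 31521} - 23106\right) - 5759 = \left(\frac{1}{54012} - 23106\right) - 5759 = - \frac{1248001271}{54012} - 5759 = - \frac{1559056379}{54012}$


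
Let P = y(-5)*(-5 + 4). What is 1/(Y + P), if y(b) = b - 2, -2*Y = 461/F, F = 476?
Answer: 952/6203 ≈ 0.15347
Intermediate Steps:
Y = -461/952 (Y = -461/(2*476) = -½*461/476 = -461/952 ≈ -0.48424)
y(b) = -2 + b
P = 7 (P = (-2 - 5)*(-5 + 4) = -7*(-1) = 7)
1/(Y + P) = 1/(-461/952 + 7) = 1/(6203/952) = 952/6203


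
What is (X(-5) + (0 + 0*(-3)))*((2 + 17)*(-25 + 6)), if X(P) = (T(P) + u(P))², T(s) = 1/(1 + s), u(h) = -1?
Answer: -9025/16 ≈ -564.06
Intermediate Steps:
X(P) = (-1 + 1/(1 + P))² (X(P) = (1/(1 + P) - 1)² = (-1 + 1/(1 + P))²)
(X(-5) + (0 + 0*(-3)))*((2 + 17)*(-25 + 6)) = ((-5)²/(1 - 5)² + (0 + 0*(-3)))*((2 + 17)*(-25 + 6)) = (25/(-4)² + (0 + 0))*(19*(-19)) = (25*(1/16) + 0)*(-361) = (25/16 + 0)*(-361) = (25/16)*(-361) = -9025/16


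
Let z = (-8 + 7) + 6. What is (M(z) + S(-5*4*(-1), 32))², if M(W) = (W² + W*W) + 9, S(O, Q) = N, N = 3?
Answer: 3844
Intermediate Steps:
S(O, Q) = 3
z = 5 (z = -1 + 6 = 5)
M(W) = 9 + 2*W² (M(W) = (W² + W²) + 9 = 2*W² + 9 = 9 + 2*W²)
(M(z) + S(-5*4*(-1), 32))² = ((9 + 2*5²) + 3)² = ((9 + 2*25) + 3)² = ((9 + 50) + 3)² = (59 + 3)² = 62² = 3844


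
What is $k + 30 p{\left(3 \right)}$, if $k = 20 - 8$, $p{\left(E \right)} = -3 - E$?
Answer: $-168$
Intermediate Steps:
$k = 12$ ($k = 20 - 8 = 12$)
$k + 30 p{\left(3 \right)} = 12 + 30 \left(-3 - 3\right) = 12 + 30 \left(-6\right) = 12 - 180 = -168$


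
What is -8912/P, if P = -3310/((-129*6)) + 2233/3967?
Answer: -3420490212/1857389 ≈ -1841.6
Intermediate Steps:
P = 7429556/1535229 (P = -3310/(-774) + 2233*(1/3967) = -3310*(-1/774) + 2233/3967 = 1655/387 + 2233/3967 = 7429556/1535229 ≈ 4.8394)
-8912/P = -8912/7429556/1535229 = -8912*1535229/7429556 = -3420490212/1857389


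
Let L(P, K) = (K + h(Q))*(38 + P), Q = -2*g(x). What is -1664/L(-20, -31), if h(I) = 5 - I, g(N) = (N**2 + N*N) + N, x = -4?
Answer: -416/135 ≈ -3.0815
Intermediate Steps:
g(N) = N + 2*N**2 (g(N) = (N**2 + N**2) + N = 2*N**2 + N = N + 2*N**2)
Q = -56 (Q = -(-8)*(1 + 2*(-4)) = -(-8)*(1 - 8) = -(-8)*(-7) = -2*28 = -56)
L(P, K) = (38 + P)*(61 + K) (L(P, K) = (K + (5 - 1*(-56)))*(38 + P) = (K + (5 + 56))*(38 + P) = (K + 61)*(38 + P) = (61 + K)*(38 + P) = (38 + P)*(61 + K))
-1664/L(-20, -31) = -1664/(2318 + 38*(-31) + 61*(-20) - 31*(-20)) = -1664/(2318 - 1178 - 1220 + 620) = -1664/540 = -1664*1/540 = -416/135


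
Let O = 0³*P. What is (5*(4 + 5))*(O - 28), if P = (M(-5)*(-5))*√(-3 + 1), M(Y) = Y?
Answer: -1260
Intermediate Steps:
P = 25*I*√2 (P = (-5*(-5))*√(-3 + 1) = 25*√(-2) = 25*(I*√2) = 25*I*√2 ≈ 35.355*I)
O = 0 (O = 0³*(25*I*√2) = 0*(25*I*√2) = 0)
(5*(4 + 5))*(O - 28) = (5*(4 + 5))*(0 - 28) = (5*9)*(-28) = 45*(-28) = -1260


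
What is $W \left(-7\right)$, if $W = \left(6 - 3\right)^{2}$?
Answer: $-63$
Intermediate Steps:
$W = 9$ ($W = \left(6 - 3\right)^{2} = 3^{2} = 9$)
$W \left(-7\right) = 9 \left(-7\right) = -63$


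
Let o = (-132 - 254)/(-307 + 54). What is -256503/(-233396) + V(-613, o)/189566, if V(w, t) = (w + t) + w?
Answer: 6114815226981/5596859186204 ≈ 1.0925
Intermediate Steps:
o = 386/253 (o = -386/(-253) = -386*(-1/253) = 386/253 ≈ 1.5257)
V(w, t) = t + 2*w (V(w, t) = (t + w) + w = t + 2*w)
-256503/(-233396) + V(-613, o)/189566 = -256503/(-233396) + (386/253 + 2*(-613))/189566 = -256503*(-1/233396) + (386/253 - 1226)*(1/189566) = 256503/233396 - 309792/253*1/189566 = 256503/233396 - 154896/23980099 = 6114815226981/5596859186204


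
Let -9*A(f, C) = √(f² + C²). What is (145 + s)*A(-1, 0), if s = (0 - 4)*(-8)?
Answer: -59/3 ≈ -19.667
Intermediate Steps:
s = 32 (s = -4*(-8) = 32)
A(f, C) = -√(C² + f²)/9 (A(f, C) = -√(f² + C²)/9 = -√(C² + f²)/9)
(145 + s)*A(-1, 0) = (145 + 32)*(-√(0² + (-1)²)/9) = 177*(-√(0 + 1)/9) = 177*(-√1/9) = 177*(-⅑*1) = 177*(-⅑) = -59/3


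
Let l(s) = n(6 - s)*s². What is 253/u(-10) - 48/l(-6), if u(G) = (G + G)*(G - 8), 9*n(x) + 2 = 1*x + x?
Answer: 623/3960 ≈ 0.15732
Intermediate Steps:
n(x) = -2/9 + 2*x/9 (n(x) = -2/9 + (1*x + x)/9 = -2/9 + (x + x)/9 = -2/9 + (2*x)/9 = -2/9 + 2*x/9)
l(s) = s²*(10/9 - 2*s/9) (l(s) = (-2/9 + 2*(6 - s)/9)*s² = (-2/9 + (4/3 - 2*s/9))*s² = (10/9 - 2*s/9)*s² = s²*(10/9 - 2*s/9))
u(G) = 2*G*(-8 + G) (u(G) = (2*G)*(-8 + G) = 2*G*(-8 + G))
253/u(-10) - 48/l(-6) = 253/((2*(-10)*(-8 - 10))) - 48*1/(8*(5 - 1*(-6))) = 253/((2*(-10)*(-18))) - 48*1/(8*(5 + 6)) = 253/360 - 48/((2/9)*36*11) = 253*(1/360) - 48/88 = 253/360 - 48*1/88 = 253/360 - 6/11 = 623/3960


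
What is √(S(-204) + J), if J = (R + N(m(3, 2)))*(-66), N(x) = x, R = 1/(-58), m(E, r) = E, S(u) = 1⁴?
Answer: 4*I*√10295/29 ≈ 13.995*I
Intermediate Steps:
S(u) = 1
R = -1/58 ≈ -0.017241
J = -5709/29 (J = (-1/58 + 3)*(-66) = (173/58)*(-66) = -5709/29 ≈ -196.86)
√(S(-204) + J) = √(1 - 5709/29) = √(-5680/29) = 4*I*√10295/29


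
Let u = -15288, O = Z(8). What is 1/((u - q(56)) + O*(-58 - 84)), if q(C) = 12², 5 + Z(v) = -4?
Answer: -1/14154 ≈ -7.0651e-5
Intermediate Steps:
Z(v) = -9 (Z(v) = -5 - 4 = -9)
O = -9
q(C) = 144
1/((u - q(56)) + O*(-58 - 84)) = 1/((-15288 - 1*144) - 9*(-58 - 84)) = 1/((-15288 - 144) - 9*(-142)) = 1/(-15432 + 1278) = 1/(-14154) = -1/14154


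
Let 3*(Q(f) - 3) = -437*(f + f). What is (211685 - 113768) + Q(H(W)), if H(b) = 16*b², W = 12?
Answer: -573312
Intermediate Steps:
Q(f) = 3 - 874*f/3 (Q(f) = 3 + (-437*(f + f))/3 = 3 + (-874*f)/3 = 3 - 874*f/3)
(211685 - 113768) + Q(H(W)) = (211685 - 113768) + (3 - 13984*12²/3) = 97917 + (3 - 13984*144/3) = 97917 + (3 - 874/3*2304) = 97917 + (3 - 671232) = 97917 - 671229 = -573312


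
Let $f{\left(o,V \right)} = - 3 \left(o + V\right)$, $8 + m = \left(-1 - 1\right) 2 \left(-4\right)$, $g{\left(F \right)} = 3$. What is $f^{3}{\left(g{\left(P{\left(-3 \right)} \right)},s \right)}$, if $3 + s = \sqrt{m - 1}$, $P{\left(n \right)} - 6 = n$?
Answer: $- 189 \sqrt{7} \approx -500.05$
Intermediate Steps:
$P{\left(n \right)} = 6 + n$
$m = 8$ ($m = -8 + \left(-1 - 1\right) 2 \left(-4\right) = -8 + \left(-2\right) 2 \left(-4\right) = -8 - -16 = -8 + 16 = 8$)
$s = -3 + \sqrt{7}$ ($s = -3 + \sqrt{8 - 1} = -3 + \sqrt{7} \approx -0.35425$)
$f{\left(o,V \right)} = - 3 V - 3 o$ ($f{\left(o,V \right)} = - 3 \left(V + o\right) = - 3 V - 3 o$)
$f^{3}{\left(g{\left(P{\left(-3 \right)} \right)},s \right)} = \left(- 3 \left(-3 + \sqrt{7}\right) - 9\right)^{3} = \left(\left(9 - 3 \sqrt{7}\right) - 9\right)^{3} = \left(- 3 \sqrt{7}\right)^{3} = - 189 \sqrt{7}$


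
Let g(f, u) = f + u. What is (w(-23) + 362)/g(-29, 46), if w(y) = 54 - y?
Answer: 439/17 ≈ 25.824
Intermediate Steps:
(w(-23) + 362)/g(-29, 46) = ((54 - 1*(-23)) + 362)/(-29 + 46) = ((54 + 23) + 362)/17 = (77 + 362)*(1/17) = 439*(1/17) = 439/17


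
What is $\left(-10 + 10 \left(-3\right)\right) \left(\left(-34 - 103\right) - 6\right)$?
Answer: $5720$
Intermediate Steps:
$\left(-10 + 10 \left(-3\right)\right) \left(\left(-34 - 103\right) - 6\right) = \left(-10 - 30\right) \left(-137 - 6\right) = \left(-40\right) \left(-143\right) = 5720$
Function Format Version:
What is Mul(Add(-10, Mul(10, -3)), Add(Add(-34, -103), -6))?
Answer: 5720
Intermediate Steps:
Mul(Add(-10, Mul(10, -3)), Add(Add(-34, -103), -6)) = Mul(Add(-10, -30), Add(-137, -6)) = Mul(-40, -143) = 5720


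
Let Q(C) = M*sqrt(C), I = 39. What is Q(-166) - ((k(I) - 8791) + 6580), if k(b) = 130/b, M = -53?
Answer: 6623/3 - 53*I*sqrt(166) ≈ 2207.7 - 682.86*I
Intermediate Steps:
Q(C) = -53*sqrt(C)
Q(-166) - ((k(I) - 8791) + 6580) = -53*I*sqrt(166) - ((130/39 - 8791) + 6580) = -53*I*sqrt(166) - ((130*(1/39) - 8791) + 6580) = -53*I*sqrt(166) - ((10/3 - 8791) + 6580) = -53*I*sqrt(166) - (-26363/3 + 6580) = -53*I*sqrt(166) - 1*(-6623/3) = -53*I*sqrt(166) + 6623/3 = 6623/3 - 53*I*sqrt(166)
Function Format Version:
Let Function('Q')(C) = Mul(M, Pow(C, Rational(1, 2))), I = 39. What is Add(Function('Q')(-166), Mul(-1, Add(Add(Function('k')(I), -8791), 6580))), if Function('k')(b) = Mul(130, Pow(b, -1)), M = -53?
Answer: Add(Rational(6623, 3), Mul(-53, I, Pow(166, Rational(1, 2)))) ≈ Add(2207.7, Mul(-682.86, I))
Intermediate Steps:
Function('Q')(C) = Mul(-53, Pow(C, Rational(1, 2)))
Add(Function('Q')(-166), Mul(-1, Add(Add(Function('k')(I), -8791), 6580))) = Add(Mul(-53, Pow(-166, Rational(1, 2))), Mul(-1, Add(Add(Mul(130, Pow(39, -1)), -8791), 6580))) = Add(Mul(-53, Mul(I, Pow(166, Rational(1, 2)))), Mul(-1, Add(Add(Mul(130, Rational(1, 39)), -8791), 6580))) = Add(Mul(-53, I, Pow(166, Rational(1, 2))), Mul(-1, Add(Add(Rational(10, 3), -8791), 6580))) = Add(Mul(-53, I, Pow(166, Rational(1, 2))), Mul(-1, Add(Rational(-26363, 3), 6580))) = Add(Mul(-53, I, Pow(166, Rational(1, 2))), Mul(-1, Rational(-6623, 3))) = Add(Mul(-53, I, Pow(166, Rational(1, 2))), Rational(6623, 3)) = Add(Rational(6623, 3), Mul(-53, I, Pow(166, Rational(1, 2))))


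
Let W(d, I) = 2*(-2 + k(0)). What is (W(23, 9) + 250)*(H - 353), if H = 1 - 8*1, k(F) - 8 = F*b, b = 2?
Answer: -94320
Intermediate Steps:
k(F) = 8 + 2*F (k(F) = 8 + F*2 = 8 + 2*F)
H = -7 (H = 1 - 8 = -7)
W(d, I) = 12 (W(d, I) = 2*(-2 + (8 + 2*0)) = 2*(-2 + (8 + 0)) = 2*(-2 + 8) = 2*6 = 12)
(W(23, 9) + 250)*(H - 353) = (12 + 250)*(-7 - 353) = 262*(-360) = -94320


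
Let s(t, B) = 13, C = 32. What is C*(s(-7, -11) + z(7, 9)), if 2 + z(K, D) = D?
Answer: 640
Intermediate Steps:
z(K, D) = -2 + D
C*(s(-7, -11) + z(7, 9)) = 32*(13 + (-2 + 9)) = 32*(13 + 7) = 32*20 = 640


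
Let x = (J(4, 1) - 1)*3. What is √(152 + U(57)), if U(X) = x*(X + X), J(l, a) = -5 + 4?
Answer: 2*I*√133 ≈ 23.065*I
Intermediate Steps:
J(l, a) = -1
x = -6 (x = (-1 - 1)*3 = -2*3 = -6)
U(X) = -12*X (U(X) = -6*(X + X) = -12*X)
√(152 + U(57)) = √(152 - 12*57) = √(152 - 684) = √(-532) = 2*I*√133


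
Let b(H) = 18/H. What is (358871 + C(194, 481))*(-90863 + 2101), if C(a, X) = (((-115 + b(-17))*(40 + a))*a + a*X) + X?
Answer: 7267032459332/17 ≈ 4.2747e+11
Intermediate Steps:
C(a, X) = X + X*a + a*(-78920/17 - 1973*a/17) (C(a, X) = (((-115 + 18/(-17))*(40 + a))*a + a*X) + X = (((-115 + 18*(-1/17))*(40 + a))*a + X*a) + X = (((-115 - 18/17)*(40 + a))*a + X*a) + X = ((-1973*(40 + a)/17)*a + X*a) + X = ((-78920/17 - 1973*a/17)*a + X*a) + X = (a*(-78920/17 - 1973*a/17) + X*a) + X = (X*a + a*(-78920/17 - 1973*a/17)) + X = X + X*a + a*(-78920/17 - 1973*a/17))
(358871 + C(194, 481))*(-90863 + 2101) = (358871 + (481 - 78920/17*194 - 1973/17*194**2 + 481*194))*(-90863 + 2101) = (358871 + (481 - 15310480/17 - 1973/17*37636 + 93314))*(-88762) = (358871 + (481 - 15310480/17 - 74255828/17 + 93314))*(-88762) = (358871 - 87971793/17)*(-88762) = -81870986/17*(-88762) = 7267032459332/17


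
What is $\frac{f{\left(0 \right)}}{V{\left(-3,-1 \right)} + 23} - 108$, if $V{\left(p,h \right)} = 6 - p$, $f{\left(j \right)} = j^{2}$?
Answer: $-108$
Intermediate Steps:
$\frac{f{\left(0 \right)}}{V{\left(-3,-1 \right)} + 23} - 108 = \frac{0^{2}}{\left(6 - -3\right) + 23} - 108 = \frac{1}{\left(6 + 3\right) + 23} \cdot 0 - 108 = \frac{1}{9 + 23} \cdot 0 - 108 = \frac{1}{32} \cdot 0 - 108 = 0 - 108 = -108$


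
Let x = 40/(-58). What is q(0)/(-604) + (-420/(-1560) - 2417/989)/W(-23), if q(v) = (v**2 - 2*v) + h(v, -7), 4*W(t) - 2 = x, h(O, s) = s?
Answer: -977767223/147546932 ≈ -6.6268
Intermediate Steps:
x = -20/29 (x = 40*(-1/58) = -20/29 ≈ -0.68966)
W(t) = 19/58 (W(t) = 1/2 + (1/4)*(-20/29) = 1/2 - 5/29 = 19/58)
q(v) = -7 + v**2 - 2*v (q(v) = (v**2 - 2*v) - 7 = -7 + v**2 - 2*v)
q(0)/(-604) + (-420/(-1560) - 2417/989)/W(-23) = (-7 + 0**2 - 2*0)/(-604) + (-420/(-1560) - 2417/989)/(19/58) = (-7 + 0 + 0)*(-1/604) + (-420*(-1/1560) - 2417*1/989)*(58/19) = -7*(-1/604) + (7/26 - 2417/989)*(58/19) = 7/604 - 55919/25714*58/19 = 7/604 - 1621651/244283 = -977767223/147546932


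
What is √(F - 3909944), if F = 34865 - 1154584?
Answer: I*√5029663 ≈ 2242.7*I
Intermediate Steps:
F = -1119719
√(F - 3909944) = √(-1119719 - 3909944) = √(-5029663) = I*√5029663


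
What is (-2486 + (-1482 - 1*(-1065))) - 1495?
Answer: -4398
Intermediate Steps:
(-2486 + (-1482 - 1*(-1065))) - 1495 = (-2486 + (-1482 + 1065)) - 1495 = (-2486 - 417) - 1495 = -2903 - 1495 = -4398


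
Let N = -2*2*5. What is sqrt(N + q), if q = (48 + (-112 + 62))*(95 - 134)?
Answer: sqrt(58) ≈ 7.6158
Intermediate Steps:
N = -20 (N = -4*5 = -20)
q = 78 (q = (48 - 50)*(-39) = -2*(-39) = 78)
sqrt(N + q) = sqrt(-20 + 78) = sqrt(58)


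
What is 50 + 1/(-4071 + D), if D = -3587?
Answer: 382899/7658 ≈ 50.000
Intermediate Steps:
50 + 1/(-4071 + D) = 50 + 1/(-4071 - 3587) = 50 + 1/(-7658) = 50 - 1/7658 = 382899/7658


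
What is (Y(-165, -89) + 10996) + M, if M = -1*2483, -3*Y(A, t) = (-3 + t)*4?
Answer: 25907/3 ≈ 8635.7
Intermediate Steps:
Y(A, t) = 4 - 4*t/3 (Y(A, t) = -(-3 + t)*4/3 = -(-12 + 4*t)/3 = 4 - 4*t/3)
M = -2483
(Y(-165, -89) + 10996) + M = ((4 - 4/3*(-89)) + 10996) - 2483 = ((4 + 356/3) + 10996) - 2483 = (368/3 + 10996) - 2483 = 33356/3 - 2483 = 25907/3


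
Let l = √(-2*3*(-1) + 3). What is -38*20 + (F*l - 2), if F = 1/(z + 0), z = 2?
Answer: -1521/2 ≈ -760.50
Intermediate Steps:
F = ½ (F = 1/(2 + 0) = 1/2 = ½ ≈ 0.50000)
l = 3 (l = √(-6*(-1) + 3) = √(6 + 3) = √9 = 3)
-38*20 + (F*l - 2) = -38*20 + ((½)*3 - 2) = -760 + (3/2 - 2) = -760 - ½ = -1521/2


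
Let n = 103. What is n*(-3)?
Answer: -309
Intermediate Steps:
n*(-3) = 103*(-3) = -309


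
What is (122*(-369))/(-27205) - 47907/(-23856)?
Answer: 792419781/216334160 ≈ 3.6629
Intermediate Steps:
(122*(-369))/(-27205) - 47907/(-23856) = -45018*(-1/27205) - 47907*(-1/23856) = 45018/27205 + 15969/7952 = 792419781/216334160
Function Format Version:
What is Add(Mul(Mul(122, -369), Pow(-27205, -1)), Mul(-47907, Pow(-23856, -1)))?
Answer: Rational(792419781, 216334160) ≈ 3.6629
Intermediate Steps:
Add(Mul(Mul(122, -369), Pow(-27205, -1)), Mul(-47907, Pow(-23856, -1))) = Add(Mul(-45018, Rational(-1, 27205)), Mul(-47907, Rational(-1, 23856))) = Add(Rational(45018, 27205), Rational(15969, 7952)) = Rational(792419781, 216334160)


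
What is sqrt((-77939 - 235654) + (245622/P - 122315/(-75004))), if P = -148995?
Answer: I*sqrt(3764248449874519803735)/109560990 ≈ 559.99*I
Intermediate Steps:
sqrt((-77939 - 235654) + (245622/P - 122315/(-75004))) = sqrt((-77939 - 235654) + (245622/(-148995) - 122315/(-75004))) = sqrt(-313593 + (245622*(-1/148995) - 122315*(-1/75004))) = sqrt(-313593 + (-81874/49665 + 7195/4412)) = sqrt(-313593 - 3888413/219121980) = sqrt(-68715122962553/219121980) = I*sqrt(3764248449874519803735)/109560990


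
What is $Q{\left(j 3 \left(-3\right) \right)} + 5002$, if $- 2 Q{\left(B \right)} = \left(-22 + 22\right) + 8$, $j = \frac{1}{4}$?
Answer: $4998$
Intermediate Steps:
$j = \frac{1}{4} \approx 0.25$
$Q{\left(B \right)} = -4$ ($Q{\left(B \right)} = - \frac{\left(-22 + 22\right) + 8}{2} = - \frac{0 + 8}{2} = \left(- \frac{1}{2}\right) 8 = -4$)
$Q{\left(j 3 \left(-3\right) \right)} + 5002 = -4 + 5002 = 4998$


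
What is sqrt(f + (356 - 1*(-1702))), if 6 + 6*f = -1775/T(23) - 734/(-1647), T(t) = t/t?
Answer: sqrt(2123359126)/1098 ≈ 41.967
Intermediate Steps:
T(t) = 1
f = -2932573/9882 (f = -1 + (-1775/1 - 734/(-1647))/6 = -1 + (-1775*1 - 734*(-1/1647))/6 = -1 + (-1775 + 734/1647)/6 = -1 + (1/6)*(-2922691/1647) = -1 - 2922691/9882 = -2932573/9882 ≈ -296.76)
sqrt(f + (356 - 1*(-1702))) = sqrt(-2932573/9882 + (356 - 1*(-1702))) = sqrt(-2932573/9882 + (356 + 1702)) = sqrt(-2932573/9882 + 2058) = sqrt(17404583/9882) = sqrt(2123359126)/1098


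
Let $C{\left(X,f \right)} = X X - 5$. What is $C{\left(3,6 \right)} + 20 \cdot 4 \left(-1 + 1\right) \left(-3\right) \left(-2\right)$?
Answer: $4$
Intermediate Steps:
$C{\left(X,f \right)} = -5 + X^{2}$ ($C{\left(X,f \right)} = X^{2} - 5 = -5 + X^{2}$)
$C{\left(3,6 \right)} + 20 \cdot 4 \left(-1 + 1\right) \left(-3\right) \left(-2\right) = \left(-5 + 3^{2}\right) + 20 \cdot 4 \left(-1 + 1\right) \left(-3\right) \left(-2\right) = \left(-5 + 9\right) + 20 \cdot 4 \cdot 0 \left(-3\right) \left(-2\right) = 4 + 20 \cdot 4 \cdot 0 \left(-2\right) = 4 + 20 \cdot 0 \left(-2\right) = 4 + 20 \cdot 0 = 4 + 0 = 4$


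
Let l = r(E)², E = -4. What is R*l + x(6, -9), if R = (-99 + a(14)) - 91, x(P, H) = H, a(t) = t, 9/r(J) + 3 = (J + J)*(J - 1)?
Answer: -26577/1369 ≈ -19.413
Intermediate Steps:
r(J) = 9/(-3 + 2*J*(-1 + J)) (r(J) = 9/(-3 + (J + J)*(J - 1)) = 9/(-3 + (2*J)*(-1 + J)) = 9/(-3 + 2*J*(-1 + J)))
R = -176 (R = (-99 + 14) - 91 = -85 - 91 = -176)
l = 81/1369 (l = (9/(-3 - 2*(-4) + 2*(-4)²))² = (9/(-3 + 8 + 2*16))² = (9/(-3 + 8 + 32))² = (9/37)² = 81/1369 ≈ 0.059167)
R*l + x(6, -9) = -176*81/1369 - 9 = -14256/1369 - 9 = -26577/1369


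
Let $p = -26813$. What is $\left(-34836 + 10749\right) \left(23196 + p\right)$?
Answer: $87122679$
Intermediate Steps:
$\left(-34836 + 10749\right) \left(23196 + p\right) = \left(-34836 + 10749\right) \left(23196 - 26813\right) = \left(-24087\right) \left(-3617\right) = 87122679$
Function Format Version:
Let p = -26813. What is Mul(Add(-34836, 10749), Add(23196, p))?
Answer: 87122679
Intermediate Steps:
Mul(Add(-34836, 10749), Add(23196, p)) = Mul(Add(-34836, 10749), Add(23196, -26813)) = Mul(-24087, -3617) = 87122679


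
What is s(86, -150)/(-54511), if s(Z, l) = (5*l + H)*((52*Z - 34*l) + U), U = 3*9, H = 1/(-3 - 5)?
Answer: 57603599/436088 ≈ 132.09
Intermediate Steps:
H = -⅛ (H = 1/(-8) = -⅛ ≈ -0.12500)
U = 27
s(Z, l) = (-⅛ + 5*l)*(27 - 34*l + 52*Z) (s(Z, l) = (5*l - ⅛)*((52*Z - 34*l) + 27) = (-⅛ + 5*l)*((-34*l + 52*Z) + 27) = (-⅛ + 5*l)*(27 - 34*l + 52*Z))
s(86, -150)/(-54511) = (-27/8 - 170*(-150)² - 13/2*86 + (557/4)*(-150) + 260*86*(-150))/(-54511) = (-27/8 - 170*22500 - 559 - 41775/2 - 3354000)*(-1/54511) = (-27/8 - 3825000 - 559 - 41775/2 - 3354000)*(-1/54511) = -57603599/8*(-1/54511) = 57603599/436088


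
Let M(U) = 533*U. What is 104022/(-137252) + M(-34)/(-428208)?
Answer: -5256971479/7346550552 ≈ -0.71557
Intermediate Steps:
104022/(-137252) + M(-34)/(-428208) = 104022/(-137252) + (533*(-34))/(-428208) = 104022*(-1/137252) - 18122*(-1/428208) = -52011/68626 + 9061/214104 = -5256971479/7346550552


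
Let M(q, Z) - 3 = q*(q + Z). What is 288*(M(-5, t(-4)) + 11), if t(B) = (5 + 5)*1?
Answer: -3168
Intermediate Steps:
t(B) = 10 (t(B) = 10*1 = 10)
M(q, Z) = 3 + q*(Z + q) (M(q, Z) = 3 + q*(q + Z) = 3 + q*(Z + q))
288*(M(-5, t(-4)) + 11) = 288*((3 + (-5)² + 10*(-5)) + 11) = 288*((3 + 25 - 50) + 11) = 288*(-22 + 11) = 288*(-11) = -3168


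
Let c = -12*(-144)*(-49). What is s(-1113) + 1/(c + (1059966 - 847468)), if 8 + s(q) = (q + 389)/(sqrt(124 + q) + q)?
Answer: -582390742197/79236653054 + 362*I*sqrt(989)/619879 ≈ -7.35 + 0.018365*I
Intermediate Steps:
c = -84672 (c = 1728*(-49) = -84672)
s(q) = -8 + (389 + q)/(q + sqrt(124 + q)) (s(q) = -8 + (q + 389)/(sqrt(124 + q) + q) = -8 + (389 + q)/(q + sqrt(124 + q)))
s(-1113) + 1/(c + (1059966 - 847468)) = (389 - 8*sqrt(124 - 1113) - 7*(-1113))/(-1113 + sqrt(124 - 1113)) + 1/(-84672 + (1059966 - 847468)) = (389 - 8*I*sqrt(989) + 7791)/(-1113 + sqrt(-989)) + 1/(-84672 + 212498) = (389 - 8*I*sqrt(989) + 7791)/(-1113 + I*sqrt(989)) + 1/127826 = (8180 - 8*I*sqrt(989))/(-1113 + I*sqrt(989)) + 1/127826 = 1/127826 + (8180 - 8*I*sqrt(989))/(-1113 + I*sqrt(989))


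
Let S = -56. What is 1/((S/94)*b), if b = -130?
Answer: 47/3640 ≈ 0.012912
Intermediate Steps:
1/((S/94)*b) = 1/(-56/94*(-130)) = 1/(-56*1/94*(-130)) = 1/(-28/47*(-130)) = 1/(3640/47) = 47/3640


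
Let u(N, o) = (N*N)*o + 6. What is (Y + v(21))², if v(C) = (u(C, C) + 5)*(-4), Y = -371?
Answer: 1403176681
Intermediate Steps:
u(N, o) = 6 + o*N² (u(N, o) = N²*o + 6 = o*N² + 6 = 6 + o*N²)
v(C) = -44 - 4*C³ (v(C) = ((6 + C*C²) + 5)*(-4) = ((6 + C³) + 5)*(-4) = (11 + C³)*(-4) = -44 - 4*C³)
(Y + v(21))² = (-371 + (-44 - 4*21³))² = (-371 + (-44 - 4*9261))² = (-371 + (-44 - 37044))² = (-371 - 37088)² = (-37459)² = 1403176681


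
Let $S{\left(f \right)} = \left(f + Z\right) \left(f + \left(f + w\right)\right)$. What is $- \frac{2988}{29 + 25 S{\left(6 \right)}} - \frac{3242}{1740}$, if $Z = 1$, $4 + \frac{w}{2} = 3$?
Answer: $- \frac{1827773}{515910} \approx -3.5428$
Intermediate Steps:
$w = -2$ ($w = -8 + 2 \cdot 3 = -8 + 6 = -2$)
$S{\left(f \right)} = \left(1 + f\right) \left(-2 + 2 f\right)$ ($S{\left(f \right)} = \left(f + 1\right) \left(f + \left(f - 2\right)\right) = \left(1 + f\right) \left(f + \left(-2 + f\right)\right) = \left(1 + f\right) \left(-2 + 2 f\right)$)
$- \frac{2988}{29 + 25 S{\left(6 \right)}} - \frac{3242}{1740} = - \frac{2988}{29 + 25 \left(-2 + 2 \cdot 6^{2}\right)} - \frac{3242}{1740} = - \frac{2988}{29 + 25 \left(-2 + 2 \cdot 36\right)} - \frac{1621}{870} = - \frac{2988}{29 + 25 \left(-2 + 72\right)} - \frac{1621}{870} = - \frac{2988}{29 + 25 \cdot 70} - \frac{1621}{870} = - \frac{2988}{29 + 1750} - \frac{1621}{870} = - \frac{2988}{1779} - \frac{1621}{870} = \left(-2988\right) \frac{1}{1779} - \frac{1621}{870} = - \frac{996}{593} - \frac{1621}{870} = - \frac{1827773}{515910}$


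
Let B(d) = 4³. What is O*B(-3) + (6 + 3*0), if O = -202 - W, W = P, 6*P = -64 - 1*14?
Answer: -12090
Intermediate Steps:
P = -13 (P = (-64 - 1*14)/6 = (-64 - 14)/6 = (⅙)*(-78) = -13)
B(d) = 64
W = -13
O = -189 (O = -202 - 1*(-13) = -202 + 13 = -189)
O*B(-3) + (6 + 3*0) = -189*64 + (6 + 3*0) = -12096 + (6 + 0) = -12096 + 6 = -12090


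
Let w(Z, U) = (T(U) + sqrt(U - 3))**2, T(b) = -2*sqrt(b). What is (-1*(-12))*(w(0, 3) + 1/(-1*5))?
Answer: 708/5 ≈ 141.60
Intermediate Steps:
w(Z, U) = (sqrt(-3 + U) - 2*sqrt(U))**2 (w(Z, U) = (-2*sqrt(U) + sqrt(U - 3))**2 = (-2*sqrt(U) + sqrt(-3 + U))**2 = (sqrt(-3 + U) - 2*sqrt(U))**2)
(-1*(-12))*(w(0, 3) + 1/(-1*5)) = (-1*(-12))*((-sqrt(-3 + 3) + 2*sqrt(3))**2 + 1/(-1*5)) = 12*((-sqrt(0) + 2*sqrt(3))**2 + 1/(-5)) = 12*((-1*0 + 2*sqrt(3))**2 - 1/5) = 12*((0 + 2*sqrt(3))**2 - 1/5) = 12*((2*sqrt(3))**2 - 1/5) = 12*(12 - 1/5) = 12*(59/5) = 708/5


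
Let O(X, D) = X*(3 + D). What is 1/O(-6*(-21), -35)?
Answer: -1/4032 ≈ -0.00024802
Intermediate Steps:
1/O(-6*(-21), -35) = 1/((-6*(-21))*(3 - 35)) = 1/(126*(-32)) = 1/(-4032) = -1/4032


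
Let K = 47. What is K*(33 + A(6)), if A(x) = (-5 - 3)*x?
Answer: -705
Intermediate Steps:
A(x) = -8*x
K*(33 + A(6)) = 47*(33 - 8*6) = 47*(33 - 48) = 47*(-15) = -705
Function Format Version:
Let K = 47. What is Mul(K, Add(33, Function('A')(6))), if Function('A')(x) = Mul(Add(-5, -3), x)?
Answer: -705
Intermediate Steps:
Function('A')(x) = Mul(-8, x)
Mul(K, Add(33, Function('A')(6))) = Mul(47, Add(33, Mul(-8, 6))) = Mul(47, Add(33, -48)) = Mul(47, -15) = -705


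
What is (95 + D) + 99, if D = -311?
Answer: -117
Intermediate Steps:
(95 + D) + 99 = (95 - 311) + 99 = -216 + 99 = -117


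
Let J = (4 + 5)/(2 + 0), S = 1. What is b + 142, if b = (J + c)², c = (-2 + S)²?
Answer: 689/4 ≈ 172.25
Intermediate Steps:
c = 1 (c = (-2 + 1)² = (-1)² = 1)
J = 9/2 ≈ 4.5000
b = 121/4 (b = (9/2 + 1)² = (11/2)² = 121/4 ≈ 30.250)
b + 142 = 121/4 + 142 = 689/4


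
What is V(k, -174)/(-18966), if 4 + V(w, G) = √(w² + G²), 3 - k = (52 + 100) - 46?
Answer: 2/9483 - √40885/18966 ≈ -0.010450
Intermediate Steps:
k = -103 (k = 3 - ((52 + 100) - 46) = 3 - (152 - 46) = 3 - 1*106 = 3 - 106 = -103)
V(w, G) = -4 + √(G² + w²) (V(w, G) = -4 + √(w² + G²) = -4 + √(G² + w²))
V(k, -174)/(-18966) = (-4 + √((-174)² + (-103)²))/(-18966) = (-4 + √(30276 + 10609))*(-1/18966) = (-4 + √40885)*(-1/18966) = 2/9483 - √40885/18966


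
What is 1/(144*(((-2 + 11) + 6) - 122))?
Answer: -1/15408 ≈ -6.4901e-5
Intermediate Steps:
1/(144*(((-2 + 11) + 6) - 122)) = 1/(144*((9 + 6) - 122)) = 1/(144*(15 - 122)) = 1/(144*(-107)) = 1/(-15408) = -1/15408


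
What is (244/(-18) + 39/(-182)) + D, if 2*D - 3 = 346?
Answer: 10126/63 ≈ 160.73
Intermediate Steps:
D = 349/2 (D = 3/2 + (½)*346 = 3/2 + 173 = 349/2 ≈ 174.50)
(244/(-18) + 39/(-182)) + D = (244/(-18) + 39/(-182)) + 349/2 = (244*(-1/18) + 39*(-1/182)) + 349/2 = (-122/9 - 3/14) + 349/2 = -1735/126 + 349/2 = 10126/63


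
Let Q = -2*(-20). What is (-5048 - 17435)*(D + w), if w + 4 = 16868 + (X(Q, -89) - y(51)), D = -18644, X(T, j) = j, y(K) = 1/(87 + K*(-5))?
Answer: 7059459653/168 ≈ 4.2021e+7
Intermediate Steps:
y(K) = 1/(87 - 5*K)
Q = 40
w = 2818201/168 (w = -4 + (16868 + (-89 - (-1)/(-87 + 5*51))) = -4 + (16868 + (-89 - (-1)/(-87 + 255))) = -4 + (16868 + (-89 - (-1)/168)) = -4 + (16868 + (-89 - 1*(-1/168))) = -4 + (16868 + (-89 + 1/168)) = -4 + (16868 - 14951/168) = -4 + 2818873/168 = 2818201/168 ≈ 16775.)
(-5048 - 17435)*(D + w) = (-5048 - 17435)*(-18644 + 2818201/168) = -22483*(-313991/168) = 7059459653/168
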